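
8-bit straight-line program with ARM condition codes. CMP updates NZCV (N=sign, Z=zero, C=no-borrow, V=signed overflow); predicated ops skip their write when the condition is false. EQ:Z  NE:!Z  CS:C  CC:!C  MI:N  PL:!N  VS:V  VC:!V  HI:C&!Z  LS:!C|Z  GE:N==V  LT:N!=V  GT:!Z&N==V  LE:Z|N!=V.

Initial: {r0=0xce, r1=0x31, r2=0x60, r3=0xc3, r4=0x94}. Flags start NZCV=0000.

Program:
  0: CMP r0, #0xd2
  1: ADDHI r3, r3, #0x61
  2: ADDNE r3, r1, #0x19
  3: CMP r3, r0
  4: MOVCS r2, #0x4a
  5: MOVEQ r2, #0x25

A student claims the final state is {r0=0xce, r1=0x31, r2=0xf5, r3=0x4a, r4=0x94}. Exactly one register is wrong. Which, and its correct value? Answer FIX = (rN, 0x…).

FIX = (r2, 0x60)

[0] flags=1000 → (cmp)
[1] flags=1000 HI?F → skip
[2] flags=1000 NE?T → r3=0x4a
[3] flags=0000 → (cmp)
[4] flags=0000 CS?F → skip
[5] flags=0000 EQ?F → skip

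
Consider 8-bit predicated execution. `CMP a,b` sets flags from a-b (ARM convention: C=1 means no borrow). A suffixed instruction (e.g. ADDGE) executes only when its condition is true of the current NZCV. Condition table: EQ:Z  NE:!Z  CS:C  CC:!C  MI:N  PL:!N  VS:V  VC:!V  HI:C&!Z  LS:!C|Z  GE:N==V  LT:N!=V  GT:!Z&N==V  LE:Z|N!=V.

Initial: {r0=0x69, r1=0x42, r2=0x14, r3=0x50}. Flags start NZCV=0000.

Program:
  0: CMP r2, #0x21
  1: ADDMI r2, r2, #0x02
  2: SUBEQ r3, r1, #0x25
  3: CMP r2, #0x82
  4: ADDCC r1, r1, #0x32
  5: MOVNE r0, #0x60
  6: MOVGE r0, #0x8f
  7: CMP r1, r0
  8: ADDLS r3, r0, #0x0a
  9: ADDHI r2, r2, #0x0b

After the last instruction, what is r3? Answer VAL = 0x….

VAL = 0x99

0: ✓ CMP  NZCV=1000
1: ✓ ADDMI  r2←0x16
2: · SUBEQ
3: ✓ CMP  NZCV=1001
4: ✓ ADDCC  r1←0x74
5: ✓ MOVNE  r0←0x60
6: ✓ MOVGE  r0←0x8f
7: ✓ CMP  NZCV=1001
8: ✓ ADDLS  r3←0x99
9: · ADDHI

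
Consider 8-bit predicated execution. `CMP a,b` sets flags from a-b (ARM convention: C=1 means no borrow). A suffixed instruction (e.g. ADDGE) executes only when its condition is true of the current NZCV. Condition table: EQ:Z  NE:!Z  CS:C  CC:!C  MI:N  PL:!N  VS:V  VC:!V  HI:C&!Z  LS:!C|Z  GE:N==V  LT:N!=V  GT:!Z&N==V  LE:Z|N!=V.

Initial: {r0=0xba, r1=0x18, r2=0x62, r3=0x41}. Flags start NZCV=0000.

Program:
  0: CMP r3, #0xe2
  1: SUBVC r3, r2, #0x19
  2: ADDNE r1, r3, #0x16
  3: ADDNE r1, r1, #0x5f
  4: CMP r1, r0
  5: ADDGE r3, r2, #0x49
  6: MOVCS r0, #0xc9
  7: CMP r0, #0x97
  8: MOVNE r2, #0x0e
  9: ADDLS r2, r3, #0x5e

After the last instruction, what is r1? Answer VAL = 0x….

[0] flags=0000 → (cmp)
[1] flags=0000 VC?T → r3=0x49
[2] flags=0000 NE?T → r1=0x5f
[3] flags=0000 NE?T → r1=0xbe
[4] flags=0010 → (cmp)
[5] flags=0010 GE?T → r3=0xab
[6] flags=0010 CS?T → r0=0xc9
[7] flags=0010 → (cmp)
[8] flags=0010 NE?T → r2=0x0e
[9] flags=0010 LS?F → skip

VAL = 0xbe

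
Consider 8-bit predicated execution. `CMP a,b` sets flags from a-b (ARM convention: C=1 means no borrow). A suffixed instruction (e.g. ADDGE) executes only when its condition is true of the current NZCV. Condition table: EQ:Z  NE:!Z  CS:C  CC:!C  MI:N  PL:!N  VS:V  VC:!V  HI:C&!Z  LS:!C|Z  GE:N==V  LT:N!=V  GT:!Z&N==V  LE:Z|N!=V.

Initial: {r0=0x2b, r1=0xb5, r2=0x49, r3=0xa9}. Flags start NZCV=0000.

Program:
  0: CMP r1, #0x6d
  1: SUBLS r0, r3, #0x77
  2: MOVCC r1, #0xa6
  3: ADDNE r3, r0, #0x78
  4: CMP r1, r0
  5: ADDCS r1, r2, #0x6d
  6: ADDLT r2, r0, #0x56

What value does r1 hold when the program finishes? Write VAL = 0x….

VAL = 0xb6

0: ✓ CMP  NZCV=0011
1: · SUBLS
2: · MOVCC
3: ✓ ADDNE  r3←0xa3
4: ✓ CMP  NZCV=1010
5: ✓ ADDCS  r1←0xb6
6: ✓ ADDLT  r2←0x81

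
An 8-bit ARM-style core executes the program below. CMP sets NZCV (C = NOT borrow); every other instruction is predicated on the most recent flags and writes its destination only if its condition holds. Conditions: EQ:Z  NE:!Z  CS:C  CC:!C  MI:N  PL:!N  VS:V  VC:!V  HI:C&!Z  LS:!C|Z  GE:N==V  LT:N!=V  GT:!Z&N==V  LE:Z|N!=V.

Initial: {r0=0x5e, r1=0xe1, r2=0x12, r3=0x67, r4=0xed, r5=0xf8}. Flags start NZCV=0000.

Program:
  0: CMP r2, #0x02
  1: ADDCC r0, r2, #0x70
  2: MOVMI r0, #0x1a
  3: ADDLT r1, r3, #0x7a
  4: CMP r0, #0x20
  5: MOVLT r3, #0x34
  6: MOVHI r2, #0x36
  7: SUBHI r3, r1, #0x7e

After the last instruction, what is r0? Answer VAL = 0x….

VAL = 0x5e

0: ✓ CMP  NZCV=0010
1: · ADDCC
2: · MOVMI
3: · ADDLT
4: ✓ CMP  NZCV=0010
5: · MOVLT
6: ✓ MOVHI  r2←0x36
7: ✓ SUBHI  r3←0x63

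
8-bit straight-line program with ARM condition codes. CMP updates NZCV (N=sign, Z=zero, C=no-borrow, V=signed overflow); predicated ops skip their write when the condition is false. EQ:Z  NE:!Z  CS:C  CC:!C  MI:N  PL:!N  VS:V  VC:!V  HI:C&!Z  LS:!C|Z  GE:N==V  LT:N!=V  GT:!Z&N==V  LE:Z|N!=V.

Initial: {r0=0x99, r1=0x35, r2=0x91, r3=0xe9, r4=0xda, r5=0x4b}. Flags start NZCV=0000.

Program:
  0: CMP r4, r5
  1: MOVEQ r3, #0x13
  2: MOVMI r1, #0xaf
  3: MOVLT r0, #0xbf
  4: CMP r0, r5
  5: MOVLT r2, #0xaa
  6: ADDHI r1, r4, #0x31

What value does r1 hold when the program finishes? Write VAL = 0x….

VAL = 0x0b

[0] flags=1010 → (cmp)
[1] flags=1010 EQ?F → skip
[2] flags=1010 MI?T → r1=0xaf
[3] flags=1010 LT?T → r0=0xbf
[4] flags=0011 → (cmp)
[5] flags=0011 LT?T → r2=0xaa
[6] flags=0011 HI?T → r1=0x0b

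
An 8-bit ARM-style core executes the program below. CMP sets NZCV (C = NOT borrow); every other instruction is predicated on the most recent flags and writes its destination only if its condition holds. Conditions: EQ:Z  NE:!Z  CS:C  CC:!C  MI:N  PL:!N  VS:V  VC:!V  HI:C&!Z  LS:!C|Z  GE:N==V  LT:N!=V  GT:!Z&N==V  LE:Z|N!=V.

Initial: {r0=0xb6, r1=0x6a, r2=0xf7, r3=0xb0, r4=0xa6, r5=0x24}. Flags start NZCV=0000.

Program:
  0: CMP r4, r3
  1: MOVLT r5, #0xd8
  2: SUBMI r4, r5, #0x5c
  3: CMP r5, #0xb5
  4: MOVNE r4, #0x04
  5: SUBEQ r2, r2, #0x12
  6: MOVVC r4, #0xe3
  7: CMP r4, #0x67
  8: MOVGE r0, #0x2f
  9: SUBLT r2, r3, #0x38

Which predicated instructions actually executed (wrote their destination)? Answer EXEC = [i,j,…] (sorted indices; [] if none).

EXEC = [1,2,4,6,9]

[0] flags=1000 → (cmp)
[1] flags=1000 LT?T → r5=0xd8
[2] flags=1000 MI?T → r4=0x7c
[3] flags=0010 → (cmp)
[4] flags=0010 NE?T → r4=0x04
[5] flags=0010 EQ?F → skip
[6] flags=0010 VC?T → r4=0xe3
[7] flags=0011 → (cmp)
[8] flags=0011 GE?F → skip
[9] flags=0011 LT?T → r2=0x78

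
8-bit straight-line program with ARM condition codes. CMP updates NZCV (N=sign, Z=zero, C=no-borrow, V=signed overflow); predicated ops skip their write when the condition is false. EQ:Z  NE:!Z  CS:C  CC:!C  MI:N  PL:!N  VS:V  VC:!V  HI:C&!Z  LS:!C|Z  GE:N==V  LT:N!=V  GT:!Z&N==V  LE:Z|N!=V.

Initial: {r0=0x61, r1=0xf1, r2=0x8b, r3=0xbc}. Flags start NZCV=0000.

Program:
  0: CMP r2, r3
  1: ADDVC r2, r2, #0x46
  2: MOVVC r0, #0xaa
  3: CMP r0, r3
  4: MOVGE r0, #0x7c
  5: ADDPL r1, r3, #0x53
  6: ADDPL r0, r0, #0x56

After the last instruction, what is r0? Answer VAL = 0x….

0: ✓ CMP  NZCV=1000
1: ✓ ADDVC  r2←0xd1
2: ✓ MOVVC  r0←0xaa
3: ✓ CMP  NZCV=1000
4: · MOVGE
5: · ADDPL
6: · ADDPL

VAL = 0xaa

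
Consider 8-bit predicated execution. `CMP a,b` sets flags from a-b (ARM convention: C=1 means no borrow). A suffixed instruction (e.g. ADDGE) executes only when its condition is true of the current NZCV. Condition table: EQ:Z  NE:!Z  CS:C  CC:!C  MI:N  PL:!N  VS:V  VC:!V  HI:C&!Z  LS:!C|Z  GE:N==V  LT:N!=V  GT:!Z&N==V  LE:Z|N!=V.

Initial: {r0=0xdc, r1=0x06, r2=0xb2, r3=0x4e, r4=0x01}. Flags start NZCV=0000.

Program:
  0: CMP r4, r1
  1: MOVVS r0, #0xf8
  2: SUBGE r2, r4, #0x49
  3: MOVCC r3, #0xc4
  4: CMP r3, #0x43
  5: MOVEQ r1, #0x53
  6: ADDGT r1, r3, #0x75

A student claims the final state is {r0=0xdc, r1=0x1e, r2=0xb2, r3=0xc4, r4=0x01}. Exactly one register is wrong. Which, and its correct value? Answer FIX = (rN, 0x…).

FIX = (r1, 0x06)

0: ✓ CMP  NZCV=1000
1: · MOVVS
2: · SUBGE
3: ✓ MOVCC  r3←0xc4
4: ✓ CMP  NZCV=1010
5: · MOVEQ
6: · ADDGT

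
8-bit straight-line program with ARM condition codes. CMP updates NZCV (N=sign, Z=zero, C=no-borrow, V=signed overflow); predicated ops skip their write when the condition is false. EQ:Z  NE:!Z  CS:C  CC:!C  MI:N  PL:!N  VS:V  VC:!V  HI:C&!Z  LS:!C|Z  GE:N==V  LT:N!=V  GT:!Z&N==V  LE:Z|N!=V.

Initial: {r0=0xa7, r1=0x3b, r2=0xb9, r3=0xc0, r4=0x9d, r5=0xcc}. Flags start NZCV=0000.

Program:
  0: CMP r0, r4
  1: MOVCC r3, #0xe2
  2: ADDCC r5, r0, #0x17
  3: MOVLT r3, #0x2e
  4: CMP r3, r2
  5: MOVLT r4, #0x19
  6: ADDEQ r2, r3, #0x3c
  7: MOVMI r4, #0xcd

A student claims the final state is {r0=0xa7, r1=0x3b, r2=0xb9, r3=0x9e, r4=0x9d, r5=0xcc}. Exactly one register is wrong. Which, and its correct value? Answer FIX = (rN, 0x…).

0: ✓ CMP  NZCV=0010
1: · MOVCC
2: · ADDCC
3: · MOVLT
4: ✓ CMP  NZCV=0010
5: · MOVLT
6: · ADDEQ
7: · MOVMI

FIX = (r3, 0xc0)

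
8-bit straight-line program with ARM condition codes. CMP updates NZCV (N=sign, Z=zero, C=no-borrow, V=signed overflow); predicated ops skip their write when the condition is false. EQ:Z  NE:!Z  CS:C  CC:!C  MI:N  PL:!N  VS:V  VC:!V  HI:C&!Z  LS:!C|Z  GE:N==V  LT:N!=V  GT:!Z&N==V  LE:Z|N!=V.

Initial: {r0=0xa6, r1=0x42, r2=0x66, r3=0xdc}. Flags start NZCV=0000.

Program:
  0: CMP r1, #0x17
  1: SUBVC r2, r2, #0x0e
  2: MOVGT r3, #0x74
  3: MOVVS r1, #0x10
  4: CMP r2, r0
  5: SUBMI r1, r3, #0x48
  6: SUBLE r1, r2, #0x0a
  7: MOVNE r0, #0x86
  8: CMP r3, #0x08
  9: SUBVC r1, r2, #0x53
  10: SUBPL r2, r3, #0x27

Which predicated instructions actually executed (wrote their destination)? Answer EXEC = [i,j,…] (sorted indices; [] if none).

[0] flags=0010 → (cmp)
[1] flags=0010 VC?T → r2=0x58
[2] flags=0010 GT?T → r3=0x74
[3] flags=0010 VS?F → skip
[4] flags=1001 → (cmp)
[5] flags=1001 MI?T → r1=0x2c
[6] flags=1001 LE?F → skip
[7] flags=1001 NE?T → r0=0x86
[8] flags=0010 → (cmp)
[9] flags=0010 VC?T → r1=0x05
[10] flags=0010 PL?T → r2=0x4d

EXEC = [1,2,5,7,9,10]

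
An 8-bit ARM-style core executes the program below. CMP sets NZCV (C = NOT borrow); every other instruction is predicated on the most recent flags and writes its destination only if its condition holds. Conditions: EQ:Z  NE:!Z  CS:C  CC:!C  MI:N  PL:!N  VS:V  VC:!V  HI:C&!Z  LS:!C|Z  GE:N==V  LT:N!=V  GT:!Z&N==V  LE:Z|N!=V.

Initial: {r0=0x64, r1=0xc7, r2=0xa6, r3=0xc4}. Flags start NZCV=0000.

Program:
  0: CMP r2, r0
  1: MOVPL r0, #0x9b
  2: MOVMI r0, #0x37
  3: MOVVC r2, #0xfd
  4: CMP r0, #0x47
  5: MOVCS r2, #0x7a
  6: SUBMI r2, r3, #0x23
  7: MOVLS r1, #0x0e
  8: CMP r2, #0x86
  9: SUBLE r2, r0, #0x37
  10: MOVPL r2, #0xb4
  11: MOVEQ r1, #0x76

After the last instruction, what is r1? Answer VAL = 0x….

VAL = 0xc7

[0] flags=0011 → (cmp)
[1] flags=0011 PL?T → r0=0x9b
[2] flags=0011 MI?F → skip
[3] flags=0011 VC?F → skip
[4] flags=0011 → (cmp)
[5] flags=0011 CS?T → r2=0x7a
[6] flags=0011 MI?F → skip
[7] flags=0011 LS?F → skip
[8] flags=1001 → (cmp)
[9] flags=1001 LE?F → skip
[10] flags=1001 PL?F → skip
[11] flags=1001 EQ?F → skip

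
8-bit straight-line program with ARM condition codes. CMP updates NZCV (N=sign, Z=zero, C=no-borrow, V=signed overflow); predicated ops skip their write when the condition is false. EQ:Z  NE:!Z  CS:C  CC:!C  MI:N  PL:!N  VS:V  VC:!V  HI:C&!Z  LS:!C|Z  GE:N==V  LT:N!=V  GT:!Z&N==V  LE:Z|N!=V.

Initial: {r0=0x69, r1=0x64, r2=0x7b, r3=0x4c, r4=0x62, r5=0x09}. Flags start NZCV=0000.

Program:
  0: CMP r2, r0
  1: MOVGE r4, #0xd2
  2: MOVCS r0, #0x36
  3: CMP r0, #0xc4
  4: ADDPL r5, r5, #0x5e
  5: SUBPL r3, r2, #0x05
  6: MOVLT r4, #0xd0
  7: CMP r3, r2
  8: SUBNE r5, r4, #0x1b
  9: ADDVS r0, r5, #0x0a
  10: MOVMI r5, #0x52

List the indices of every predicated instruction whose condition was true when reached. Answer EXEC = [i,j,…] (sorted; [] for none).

EXEC = [1,2,4,5,8,10]

0: ✓ CMP  NZCV=0010
1: ✓ MOVGE  r4←0xd2
2: ✓ MOVCS  r0←0x36
3: ✓ CMP  NZCV=0000
4: ✓ ADDPL  r5←0x67
5: ✓ SUBPL  r3←0x76
6: · MOVLT
7: ✓ CMP  NZCV=1000
8: ✓ SUBNE  r5←0xb7
9: · ADDVS
10: ✓ MOVMI  r5←0x52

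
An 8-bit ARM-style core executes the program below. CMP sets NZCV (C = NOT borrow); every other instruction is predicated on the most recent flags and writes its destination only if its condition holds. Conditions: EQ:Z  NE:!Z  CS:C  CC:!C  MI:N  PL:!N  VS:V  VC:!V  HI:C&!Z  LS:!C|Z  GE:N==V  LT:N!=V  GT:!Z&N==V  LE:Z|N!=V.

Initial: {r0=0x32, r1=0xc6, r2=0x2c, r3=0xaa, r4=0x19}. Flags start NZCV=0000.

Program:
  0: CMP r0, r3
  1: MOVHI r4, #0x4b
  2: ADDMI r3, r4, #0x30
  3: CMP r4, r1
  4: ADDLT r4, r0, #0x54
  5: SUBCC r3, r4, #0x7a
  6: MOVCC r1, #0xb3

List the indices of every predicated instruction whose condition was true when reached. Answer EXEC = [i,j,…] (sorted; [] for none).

EXEC = [2,5,6]

0: ✓ CMP  NZCV=1001
1: · MOVHI
2: ✓ ADDMI  r3←0x49
3: ✓ CMP  NZCV=0000
4: · ADDLT
5: ✓ SUBCC  r3←0x9f
6: ✓ MOVCC  r1←0xb3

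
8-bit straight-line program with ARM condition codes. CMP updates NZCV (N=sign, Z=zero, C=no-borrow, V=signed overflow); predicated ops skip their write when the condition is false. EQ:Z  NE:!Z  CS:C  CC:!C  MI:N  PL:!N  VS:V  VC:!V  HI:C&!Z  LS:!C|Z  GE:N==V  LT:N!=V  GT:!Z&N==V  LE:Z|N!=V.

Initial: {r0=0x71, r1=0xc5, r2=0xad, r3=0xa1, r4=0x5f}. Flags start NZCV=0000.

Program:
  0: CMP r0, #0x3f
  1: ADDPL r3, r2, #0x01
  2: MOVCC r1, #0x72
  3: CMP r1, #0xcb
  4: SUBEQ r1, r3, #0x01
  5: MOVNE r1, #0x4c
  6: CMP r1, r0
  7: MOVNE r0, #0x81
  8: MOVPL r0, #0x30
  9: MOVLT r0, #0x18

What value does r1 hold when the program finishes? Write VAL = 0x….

VAL = 0x4c

0: ✓ CMP  NZCV=0010
1: ✓ ADDPL  r3←0xae
2: · MOVCC
3: ✓ CMP  NZCV=1000
4: · SUBEQ
5: ✓ MOVNE  r1←0x4c
6: ✓ CMP  NZCV=1000
7: ✓ MOVNE  r0←0x81
8: · MOVPL
9: ✓ MOVLT  r0←0x18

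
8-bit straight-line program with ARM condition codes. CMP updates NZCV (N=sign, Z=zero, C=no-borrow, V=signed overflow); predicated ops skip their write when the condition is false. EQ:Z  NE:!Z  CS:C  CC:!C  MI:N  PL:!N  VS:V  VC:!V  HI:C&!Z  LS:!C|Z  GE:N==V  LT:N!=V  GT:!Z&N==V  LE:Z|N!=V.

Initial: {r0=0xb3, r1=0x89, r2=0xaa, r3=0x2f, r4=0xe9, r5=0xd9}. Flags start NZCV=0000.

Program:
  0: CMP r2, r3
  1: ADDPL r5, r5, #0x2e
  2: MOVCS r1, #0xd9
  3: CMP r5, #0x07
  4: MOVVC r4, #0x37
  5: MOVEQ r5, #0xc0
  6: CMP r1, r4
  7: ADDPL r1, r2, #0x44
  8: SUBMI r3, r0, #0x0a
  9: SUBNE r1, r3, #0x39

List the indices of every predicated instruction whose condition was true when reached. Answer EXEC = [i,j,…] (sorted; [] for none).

EXEC = [1,2,4,5,8,9]

0: ✓ CMP  NZCV=0011
1: ✓ ADDPL  r5←0x07
2: ✓ MOVCS  r1←0xd9
3: ✓ CMP  NZCV=0110
4: ✓ MOVVC  r4←0x37
5: ✓ MOVEQ  r5←0xc0
6: ✓ CMP  NZCV=1010
7: · ADDPL
8: ✓ SUBMI  r3←0xa9
9: ✓ SUBNE  r1←0x70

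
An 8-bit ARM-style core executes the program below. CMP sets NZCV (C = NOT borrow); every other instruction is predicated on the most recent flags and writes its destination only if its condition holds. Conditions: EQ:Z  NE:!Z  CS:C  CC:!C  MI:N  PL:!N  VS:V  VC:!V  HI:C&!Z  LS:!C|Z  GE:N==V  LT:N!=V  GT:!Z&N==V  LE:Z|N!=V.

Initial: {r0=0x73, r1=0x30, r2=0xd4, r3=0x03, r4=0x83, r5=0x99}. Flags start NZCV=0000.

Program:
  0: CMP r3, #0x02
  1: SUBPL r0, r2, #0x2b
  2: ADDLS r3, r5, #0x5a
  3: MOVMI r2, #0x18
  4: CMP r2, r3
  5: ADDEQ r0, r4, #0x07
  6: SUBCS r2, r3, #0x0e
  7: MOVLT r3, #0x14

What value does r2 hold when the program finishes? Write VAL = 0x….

0: ✓ CMP  NZCV=0010
1: ✓ SUBPL  r0←0xa9
2: · ADDLS
3: · MOVMI
4: ✓ CMP  NZCV=1010
5: · ADDEQ
6: ✓ SUBCS  r2←0xf5
7: ✓ MOVLT  r3←0x14

VAL = 0xf5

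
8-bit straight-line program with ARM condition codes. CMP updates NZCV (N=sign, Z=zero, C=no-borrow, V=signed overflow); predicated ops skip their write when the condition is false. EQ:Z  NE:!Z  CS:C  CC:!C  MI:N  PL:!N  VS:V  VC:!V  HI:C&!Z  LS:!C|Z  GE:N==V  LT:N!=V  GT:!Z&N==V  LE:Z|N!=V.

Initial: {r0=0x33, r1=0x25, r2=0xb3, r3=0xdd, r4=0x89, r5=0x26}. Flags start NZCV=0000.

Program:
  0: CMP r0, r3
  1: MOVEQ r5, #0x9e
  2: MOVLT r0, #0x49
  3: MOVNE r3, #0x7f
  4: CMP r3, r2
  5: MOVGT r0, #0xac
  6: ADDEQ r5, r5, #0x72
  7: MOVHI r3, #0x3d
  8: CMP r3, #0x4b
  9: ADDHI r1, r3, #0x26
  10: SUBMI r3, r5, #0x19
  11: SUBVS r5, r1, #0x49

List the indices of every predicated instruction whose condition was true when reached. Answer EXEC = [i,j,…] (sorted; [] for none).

0: ✓ CMP  NZCV=0000
1: · MOVEQ
2: · MOVLT
3: ✓ MOVNE  r3←0x7f
4: ✓ CMP  NZCV=1001
5: ✓ MOVGT  r0←0xac
6: · ADDEQ
7: · MOVHI
8: ✓ CMP  NZCV=0010
9: ✓ ADDHI  r1←0xa5
10: · SUBMI
11: · SUBVS

EXEC = [3,5,9]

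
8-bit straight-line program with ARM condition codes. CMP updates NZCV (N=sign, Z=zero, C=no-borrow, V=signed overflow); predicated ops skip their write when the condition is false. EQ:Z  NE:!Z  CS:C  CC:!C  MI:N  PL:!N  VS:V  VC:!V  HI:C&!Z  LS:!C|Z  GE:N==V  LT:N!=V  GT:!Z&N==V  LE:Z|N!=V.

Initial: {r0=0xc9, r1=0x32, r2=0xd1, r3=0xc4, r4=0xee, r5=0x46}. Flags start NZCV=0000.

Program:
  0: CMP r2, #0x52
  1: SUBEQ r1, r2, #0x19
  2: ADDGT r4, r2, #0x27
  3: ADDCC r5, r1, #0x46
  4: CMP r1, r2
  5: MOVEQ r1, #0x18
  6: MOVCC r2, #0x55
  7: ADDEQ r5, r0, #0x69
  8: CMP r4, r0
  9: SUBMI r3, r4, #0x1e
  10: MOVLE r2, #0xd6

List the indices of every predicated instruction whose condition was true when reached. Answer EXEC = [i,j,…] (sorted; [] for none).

EXEC = [6]

0: ✓ CMP  NZCV=0011
1: · SUBEQ
2: · ADDGT
3: · ADDCC
4: ✓ CMP  NZCV=0000
5: · MOVEQ
6: ✓ MOVCC  r2←0x55
7: · ADDEQ
8: ✓ CMP  NZCV=0010
9: · SUBMI
10: · MOVLE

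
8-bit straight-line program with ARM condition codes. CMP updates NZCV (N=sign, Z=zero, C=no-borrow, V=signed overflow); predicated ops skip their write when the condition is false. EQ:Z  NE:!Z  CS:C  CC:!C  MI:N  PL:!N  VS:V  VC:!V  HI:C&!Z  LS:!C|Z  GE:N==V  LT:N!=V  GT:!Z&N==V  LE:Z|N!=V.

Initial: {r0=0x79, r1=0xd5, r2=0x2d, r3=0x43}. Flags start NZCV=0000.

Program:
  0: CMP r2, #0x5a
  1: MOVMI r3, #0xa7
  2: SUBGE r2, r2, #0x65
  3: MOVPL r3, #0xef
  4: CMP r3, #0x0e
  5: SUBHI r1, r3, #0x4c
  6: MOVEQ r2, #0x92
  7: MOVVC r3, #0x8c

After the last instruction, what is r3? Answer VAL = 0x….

VAL = 0x8c

[0] flags=1000 → (cmp)
[1] flags=1000 MI?T → r3=0xa7
[2] flags=1000 GE?F → skip
[3] flags=1000 PL?F → skip
[4] flags=1010 → (cmp)
[5] flags=1010 HI?T → r1=0x5b
[6] flags=1010 EQ?F → skip
[7] flags=1010 VC?T → r3=0x8c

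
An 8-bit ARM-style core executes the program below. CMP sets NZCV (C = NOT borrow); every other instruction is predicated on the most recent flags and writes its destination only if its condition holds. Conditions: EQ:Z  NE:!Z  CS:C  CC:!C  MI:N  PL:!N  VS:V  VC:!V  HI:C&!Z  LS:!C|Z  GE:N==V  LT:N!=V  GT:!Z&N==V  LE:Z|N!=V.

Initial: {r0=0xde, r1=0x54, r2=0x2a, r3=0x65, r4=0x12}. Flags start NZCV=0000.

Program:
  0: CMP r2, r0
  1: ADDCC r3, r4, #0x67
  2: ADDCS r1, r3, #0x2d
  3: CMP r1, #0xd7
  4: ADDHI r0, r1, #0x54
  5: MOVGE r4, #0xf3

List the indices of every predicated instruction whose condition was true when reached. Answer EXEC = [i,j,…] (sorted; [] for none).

[0] flags=0000 → (cmp)
[1] flags=0000 CC?T → r3=0x79
[2] flags=0000 CS?F → skip
[3] flags=0000 → (cmp)
[4] flags=0000 HI?F → skip
[5] flags=0000 GE?T → r4=0xf3

EXEC = [1,5]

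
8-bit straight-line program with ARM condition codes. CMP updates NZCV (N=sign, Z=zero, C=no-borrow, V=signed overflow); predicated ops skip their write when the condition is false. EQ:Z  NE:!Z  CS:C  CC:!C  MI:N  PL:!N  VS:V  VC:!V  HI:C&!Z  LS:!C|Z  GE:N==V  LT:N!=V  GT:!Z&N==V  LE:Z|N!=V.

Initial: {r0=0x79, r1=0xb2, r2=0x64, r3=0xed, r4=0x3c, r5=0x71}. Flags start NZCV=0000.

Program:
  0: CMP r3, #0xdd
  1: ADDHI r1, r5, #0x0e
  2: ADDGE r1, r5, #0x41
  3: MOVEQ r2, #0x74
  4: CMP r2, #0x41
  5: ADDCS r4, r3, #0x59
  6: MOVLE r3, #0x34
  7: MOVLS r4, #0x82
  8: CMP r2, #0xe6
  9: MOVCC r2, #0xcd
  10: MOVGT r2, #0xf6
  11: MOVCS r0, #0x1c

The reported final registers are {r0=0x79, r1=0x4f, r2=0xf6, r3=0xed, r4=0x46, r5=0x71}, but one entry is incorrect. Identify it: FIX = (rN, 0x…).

FIX = (r1, 0xb2)

[0] flags=0010 → (cmp)
[1] flags=0010 HI?T → r1=0x7f
[2] flags=0010 GE?T → r1=0xb2
[3] flags=0010 EQ?F → skip
[4] flags=0010 → (cmp)
[5] flags=0010 CS?T → r4=0x46
[6] flags=0010 LE?F → skip
[7] flags=0010 LS?F → skip
[8] flags=0000 → (cmp)
[9] flags=0000 CC?T → r2=0xcd
[10] flags=0000 GT?T → r2=0xf6
[11] flags=0000 CS?F → skip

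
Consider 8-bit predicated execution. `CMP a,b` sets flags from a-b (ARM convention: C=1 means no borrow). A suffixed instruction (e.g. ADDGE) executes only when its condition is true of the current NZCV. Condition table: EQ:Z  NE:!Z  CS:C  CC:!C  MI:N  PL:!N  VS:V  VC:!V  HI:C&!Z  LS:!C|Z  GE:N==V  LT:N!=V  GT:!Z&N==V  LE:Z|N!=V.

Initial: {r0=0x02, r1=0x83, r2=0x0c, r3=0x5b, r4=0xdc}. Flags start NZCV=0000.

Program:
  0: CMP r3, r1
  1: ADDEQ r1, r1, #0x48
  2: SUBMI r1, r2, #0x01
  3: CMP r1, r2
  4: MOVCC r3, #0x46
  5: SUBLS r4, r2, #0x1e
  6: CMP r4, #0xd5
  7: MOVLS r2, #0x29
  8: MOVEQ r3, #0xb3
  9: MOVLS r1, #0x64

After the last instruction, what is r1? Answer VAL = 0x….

VAL = 0x0b

0: ✓ CMP  NZCV=1001
1: · ADDEQ
2: ✓ SUBMI  r1←0x0b
3: ✓ CMP  NZCV=1000
4: ✓ MOVCC  r3←0x46
5: ✓ SUBLS  r4←0xee
6: ✓ CMP  NZCV=0010
7: · MOVLS
8: · MOVEQ
9: · MOVLS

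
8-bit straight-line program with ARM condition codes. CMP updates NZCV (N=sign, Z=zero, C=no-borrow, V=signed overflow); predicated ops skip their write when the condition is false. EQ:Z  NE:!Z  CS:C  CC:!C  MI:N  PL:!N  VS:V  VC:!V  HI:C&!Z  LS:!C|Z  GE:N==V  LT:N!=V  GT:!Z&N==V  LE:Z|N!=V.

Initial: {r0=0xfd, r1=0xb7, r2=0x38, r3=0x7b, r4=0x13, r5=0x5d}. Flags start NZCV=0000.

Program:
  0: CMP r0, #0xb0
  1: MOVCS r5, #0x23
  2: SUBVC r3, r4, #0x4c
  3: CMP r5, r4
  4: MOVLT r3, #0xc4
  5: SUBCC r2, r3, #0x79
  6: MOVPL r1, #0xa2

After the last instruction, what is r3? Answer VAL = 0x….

VAL = 0xc7

[0] flags=0010 → (cmp)
[1] flags=0010 CS?T → r5=0x23
[2] flags=0010 VC?T → r3=0xc7
[3] flags=0010 → (cmp)
[4] flags=0010 LT?F → skip
[5] flags=0010 CC?F → skip
[6] flags=0010 PL?T → r1=0xa2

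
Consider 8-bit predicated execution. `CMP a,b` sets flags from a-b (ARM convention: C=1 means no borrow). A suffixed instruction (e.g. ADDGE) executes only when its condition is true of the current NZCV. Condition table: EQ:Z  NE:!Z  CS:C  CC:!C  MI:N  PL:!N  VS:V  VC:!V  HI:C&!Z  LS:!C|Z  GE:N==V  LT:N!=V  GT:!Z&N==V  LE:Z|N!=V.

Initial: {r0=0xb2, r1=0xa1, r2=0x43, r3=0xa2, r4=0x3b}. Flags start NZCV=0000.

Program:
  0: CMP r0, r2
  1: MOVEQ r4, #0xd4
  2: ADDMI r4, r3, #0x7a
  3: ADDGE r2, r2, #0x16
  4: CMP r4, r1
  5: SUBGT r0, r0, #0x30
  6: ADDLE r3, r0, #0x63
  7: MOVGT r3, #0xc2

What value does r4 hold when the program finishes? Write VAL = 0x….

0: ✓ CMP  NZCV=0011
1: · MOVEQ
2: · ADDMI
3: · ADDGE
4: ✓ CMP  NZCV=1001
5: ✓ SUBGT  r0←0x82
6: · ADDLE
7: ✓ MOVGT  r3←0xc2

VAL = 0x3b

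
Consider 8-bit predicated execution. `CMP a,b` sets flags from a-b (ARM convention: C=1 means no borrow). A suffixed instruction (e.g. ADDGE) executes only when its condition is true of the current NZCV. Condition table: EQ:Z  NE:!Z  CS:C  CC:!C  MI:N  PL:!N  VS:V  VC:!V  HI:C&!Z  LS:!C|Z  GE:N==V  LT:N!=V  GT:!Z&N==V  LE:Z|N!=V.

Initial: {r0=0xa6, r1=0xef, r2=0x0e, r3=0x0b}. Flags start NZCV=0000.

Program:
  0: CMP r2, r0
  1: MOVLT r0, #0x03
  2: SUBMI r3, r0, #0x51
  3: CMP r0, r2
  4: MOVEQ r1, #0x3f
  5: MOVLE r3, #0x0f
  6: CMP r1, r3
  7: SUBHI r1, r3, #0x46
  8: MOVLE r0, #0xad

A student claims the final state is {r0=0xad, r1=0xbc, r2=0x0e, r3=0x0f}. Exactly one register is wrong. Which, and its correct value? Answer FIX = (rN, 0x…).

[0] flags=0000 → (cmp)
[1] flags=0000 LT?F → skip
[2] flags=0000 MI?F → skip
[3] flags=1010 → (cmp)
[4] flags=1010 EQ?F → skip
[5] flags=1010 LE?T → r3=0x0f
[6] flags=1010 → (cmp)
[7] flags=1010 HI?T → r1=0xc9
[8] flags=1010 LE?T → r0=0xad

FIX = (r1, 0xc9)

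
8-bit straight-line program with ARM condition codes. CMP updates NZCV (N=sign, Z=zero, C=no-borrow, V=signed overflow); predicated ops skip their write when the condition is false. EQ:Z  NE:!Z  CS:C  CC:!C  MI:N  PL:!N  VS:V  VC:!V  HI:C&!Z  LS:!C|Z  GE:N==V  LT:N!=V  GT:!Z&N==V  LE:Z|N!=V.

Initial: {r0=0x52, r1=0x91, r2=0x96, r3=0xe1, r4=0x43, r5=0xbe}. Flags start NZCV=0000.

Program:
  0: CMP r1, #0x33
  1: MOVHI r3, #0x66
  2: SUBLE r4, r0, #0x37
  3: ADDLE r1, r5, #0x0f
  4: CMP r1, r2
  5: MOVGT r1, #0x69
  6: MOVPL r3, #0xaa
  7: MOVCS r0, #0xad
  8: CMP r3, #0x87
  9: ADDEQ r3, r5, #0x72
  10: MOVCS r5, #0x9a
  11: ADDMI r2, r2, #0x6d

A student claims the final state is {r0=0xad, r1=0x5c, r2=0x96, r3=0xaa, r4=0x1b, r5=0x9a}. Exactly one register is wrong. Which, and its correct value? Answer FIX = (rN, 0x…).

FIX = (r1, 0x69)

0: ✓ CMP  NZCV=0011
1: ✓ MOVHI  r3←0x66
2: ✓ SUBLE  r4←0x1b
3: ✓ ADDLE  r1←0xcd
4: ✓ CMP  NZCV=0010
5: ✓ MOVGT  r1←0x69
6: ✓ MOVPL  r3←0xaa
7: ✓ MOVCS  r0←0xad
8: ✓ CMP  NZCV=0010
9: · ADDEQ
10: ✓ MOVCS  r5←0x9a
11: · ADDMI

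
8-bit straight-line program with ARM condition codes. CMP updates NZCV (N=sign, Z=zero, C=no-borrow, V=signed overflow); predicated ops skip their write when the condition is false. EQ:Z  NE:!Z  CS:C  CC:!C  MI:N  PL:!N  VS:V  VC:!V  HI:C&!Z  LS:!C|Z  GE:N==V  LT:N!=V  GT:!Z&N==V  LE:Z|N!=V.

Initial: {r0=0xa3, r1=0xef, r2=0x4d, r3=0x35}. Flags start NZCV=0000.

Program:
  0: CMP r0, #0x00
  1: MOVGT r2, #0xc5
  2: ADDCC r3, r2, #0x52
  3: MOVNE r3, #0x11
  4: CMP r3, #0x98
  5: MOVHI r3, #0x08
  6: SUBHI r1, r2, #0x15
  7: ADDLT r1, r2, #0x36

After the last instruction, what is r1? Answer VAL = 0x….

VAL = 0xef

[0] flags=1010 → (cmp)
[1] flags=1010 GT?F → skip
[2] flags=1010 CC?F → skip
[3] flags=1010 NE?T → r3=0x11
[4] flags=0000 → (cmp)
[5] flags=0000 HI?F → skip
[6] flags=0000 HI?F → skip
[7] flags=0000 LT?F → skip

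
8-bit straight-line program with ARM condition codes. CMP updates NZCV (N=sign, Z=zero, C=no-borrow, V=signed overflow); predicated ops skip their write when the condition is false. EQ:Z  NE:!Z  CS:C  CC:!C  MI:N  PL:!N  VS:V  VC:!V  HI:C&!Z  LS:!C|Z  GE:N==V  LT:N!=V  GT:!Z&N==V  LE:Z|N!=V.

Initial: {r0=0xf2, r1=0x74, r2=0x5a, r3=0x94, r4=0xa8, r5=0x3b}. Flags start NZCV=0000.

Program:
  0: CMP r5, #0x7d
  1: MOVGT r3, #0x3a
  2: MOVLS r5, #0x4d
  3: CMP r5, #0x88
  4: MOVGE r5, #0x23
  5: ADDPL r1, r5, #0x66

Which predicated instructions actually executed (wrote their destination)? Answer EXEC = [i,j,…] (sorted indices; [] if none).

EXEC = [2,4]

0: ✓ CMP  NZCV=1000
1: · MOVGT
2: ✓ MOVLS  r5←0x4d
3: ✓ CMP  NZCV=1001
4: ✓ MOVGE  r5←0x23
5: · ADDPL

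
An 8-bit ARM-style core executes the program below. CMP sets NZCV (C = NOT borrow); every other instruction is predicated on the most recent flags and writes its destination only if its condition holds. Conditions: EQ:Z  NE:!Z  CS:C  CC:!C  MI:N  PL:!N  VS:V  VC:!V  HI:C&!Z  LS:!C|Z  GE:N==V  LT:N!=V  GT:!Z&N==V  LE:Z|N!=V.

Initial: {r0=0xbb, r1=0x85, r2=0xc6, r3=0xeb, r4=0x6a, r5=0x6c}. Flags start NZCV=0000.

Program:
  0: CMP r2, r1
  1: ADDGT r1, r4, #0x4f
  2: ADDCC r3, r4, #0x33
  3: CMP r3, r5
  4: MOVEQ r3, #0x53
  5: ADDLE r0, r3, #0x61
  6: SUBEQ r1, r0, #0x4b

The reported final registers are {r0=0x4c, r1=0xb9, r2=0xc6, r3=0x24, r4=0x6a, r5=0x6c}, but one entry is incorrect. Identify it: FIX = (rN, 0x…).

0: ✓ CMP  NZCV=0010
1: ✓ ADDGT  r1←0xb9
2: · ADDCC
3: ✓ CMP  NZCV=0011
4: · MOVEQ
5: ✓ ADDLE  r0←0x4c
6: · SUBEQ

FIX = (r3, 0xeb)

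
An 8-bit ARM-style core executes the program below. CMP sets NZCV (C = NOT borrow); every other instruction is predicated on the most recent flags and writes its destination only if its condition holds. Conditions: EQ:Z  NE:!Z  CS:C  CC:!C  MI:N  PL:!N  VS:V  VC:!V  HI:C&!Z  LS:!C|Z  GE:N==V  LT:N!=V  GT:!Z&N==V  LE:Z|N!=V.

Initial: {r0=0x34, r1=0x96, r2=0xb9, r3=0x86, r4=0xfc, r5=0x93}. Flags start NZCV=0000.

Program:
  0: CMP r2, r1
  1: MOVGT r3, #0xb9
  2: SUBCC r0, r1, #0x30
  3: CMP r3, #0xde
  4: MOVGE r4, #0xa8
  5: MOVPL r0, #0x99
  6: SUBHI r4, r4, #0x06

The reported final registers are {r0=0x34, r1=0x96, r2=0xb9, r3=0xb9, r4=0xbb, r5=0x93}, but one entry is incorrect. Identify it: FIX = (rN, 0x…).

FIX = (r4, 0xfc)

[0] flags=0010 → (cmp)
[1] flags=0010 GT?T → r3=0xb9
[2] flags=0010 CC?F → skip
[3] flags=1000 → (cmp)
[4] flags=1000 GE?F → skip
[5] flags=1000 PL?F → skip
[6] flags=1000 HI?F → skip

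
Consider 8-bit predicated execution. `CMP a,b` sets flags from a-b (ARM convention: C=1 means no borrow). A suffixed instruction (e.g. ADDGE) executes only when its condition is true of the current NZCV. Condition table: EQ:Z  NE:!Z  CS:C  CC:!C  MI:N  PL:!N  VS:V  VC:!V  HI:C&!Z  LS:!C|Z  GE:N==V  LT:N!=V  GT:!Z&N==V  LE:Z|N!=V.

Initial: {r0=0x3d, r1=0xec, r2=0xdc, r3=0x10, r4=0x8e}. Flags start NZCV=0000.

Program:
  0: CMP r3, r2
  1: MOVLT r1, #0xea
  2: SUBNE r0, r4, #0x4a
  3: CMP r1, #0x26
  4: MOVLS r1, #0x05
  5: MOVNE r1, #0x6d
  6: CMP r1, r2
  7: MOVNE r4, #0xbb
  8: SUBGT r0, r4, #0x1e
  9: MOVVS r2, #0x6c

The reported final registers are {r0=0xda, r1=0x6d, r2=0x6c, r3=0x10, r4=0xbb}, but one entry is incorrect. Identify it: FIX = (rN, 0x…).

FIX = (r0, 0x9d)

[0] flags=0000 → (cmp)
[1] flags=0000 LT?F → skip
[2] flags=0000 NE?T → r0=0x44
[3] flags=1010 → (cmp)
[4] flags=1010 LS?F → skip
[5] flags=1010 NE?T → r1=0x6d
[6] flags=1001 → (cmp)
[7] flags=1001 NE?T → r4=0xbb
[8] flags=1001 GT?T → r0=0x9d
[9] flags=1001 VS?T → r2=0x6c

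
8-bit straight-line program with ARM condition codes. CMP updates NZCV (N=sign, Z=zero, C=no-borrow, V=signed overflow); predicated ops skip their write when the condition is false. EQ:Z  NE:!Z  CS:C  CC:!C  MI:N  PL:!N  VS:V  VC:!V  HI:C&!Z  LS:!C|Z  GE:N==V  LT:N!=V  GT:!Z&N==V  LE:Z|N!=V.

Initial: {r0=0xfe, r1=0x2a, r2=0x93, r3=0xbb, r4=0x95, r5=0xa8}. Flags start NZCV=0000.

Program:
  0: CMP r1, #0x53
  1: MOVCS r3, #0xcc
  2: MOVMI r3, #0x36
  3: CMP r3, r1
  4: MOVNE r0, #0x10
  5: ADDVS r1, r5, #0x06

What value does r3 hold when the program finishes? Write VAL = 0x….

VAL = 0x36

0: ✓ CMP  NZCV=1000
1: · MOVCS
2: ✓ MOVMI  r3←0x36
3: ✓ CMP  NZCV=0010
4: ✓ MOVNE  r0←0x10
5: · ADDVS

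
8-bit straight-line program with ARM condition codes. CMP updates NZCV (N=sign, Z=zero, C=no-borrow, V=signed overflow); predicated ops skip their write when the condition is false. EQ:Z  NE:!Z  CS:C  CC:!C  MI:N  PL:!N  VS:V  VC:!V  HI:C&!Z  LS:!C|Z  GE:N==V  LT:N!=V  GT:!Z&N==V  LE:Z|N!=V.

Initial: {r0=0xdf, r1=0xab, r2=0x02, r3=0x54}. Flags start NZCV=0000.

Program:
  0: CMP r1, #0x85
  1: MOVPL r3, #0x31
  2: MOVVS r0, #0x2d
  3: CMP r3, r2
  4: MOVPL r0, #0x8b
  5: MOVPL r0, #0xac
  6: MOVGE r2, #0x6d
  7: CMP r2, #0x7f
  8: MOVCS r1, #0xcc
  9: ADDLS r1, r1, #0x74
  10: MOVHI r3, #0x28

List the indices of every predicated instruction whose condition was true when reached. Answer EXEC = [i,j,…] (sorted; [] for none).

[0] flags=0010 → (cmp)
[1] flags=0010 PL?T → r3=0x31
[2] flags=0010 VS?F → skip
[3] flags=0010 → (cmp)
[4] flags=0010 PL?T → r0=0x8b
[5] flags=0010 PL?T → r0=0xac
[6] flags=0010 GE?T → r2=0x6d
[7] flags=1000 → (cmp)
[8] flags=1000 CS?F → skip
[9] flags=1000 LS?T → r1=0x1f
[10] flags=1000 HI?F → skip

EXEC = [1,4,5,6,9]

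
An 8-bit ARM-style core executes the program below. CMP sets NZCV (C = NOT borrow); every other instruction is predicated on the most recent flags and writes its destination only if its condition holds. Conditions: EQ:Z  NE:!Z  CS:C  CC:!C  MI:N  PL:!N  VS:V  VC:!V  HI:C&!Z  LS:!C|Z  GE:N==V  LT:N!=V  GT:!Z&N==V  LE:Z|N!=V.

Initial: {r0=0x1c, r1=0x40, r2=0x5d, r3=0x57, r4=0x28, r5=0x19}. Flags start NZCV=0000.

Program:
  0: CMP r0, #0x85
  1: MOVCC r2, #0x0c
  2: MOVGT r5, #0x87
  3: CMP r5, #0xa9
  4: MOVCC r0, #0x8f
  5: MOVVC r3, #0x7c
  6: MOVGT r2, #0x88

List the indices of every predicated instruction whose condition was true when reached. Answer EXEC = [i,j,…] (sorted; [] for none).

[0] flags=1001 → (cmp)
[1] flags=1001 CC?T → r2=0x0c
[2] flags=1001 GT?T → r5=0x87
[3] flags=1000 → (cmp)
[4] flags=1000 CC?T → r0=0x8f
[5] flags=1000 VC?T → r3=0x7c
[6] flags=1000 GT?F → skip

EXEC = [1,2,4,5]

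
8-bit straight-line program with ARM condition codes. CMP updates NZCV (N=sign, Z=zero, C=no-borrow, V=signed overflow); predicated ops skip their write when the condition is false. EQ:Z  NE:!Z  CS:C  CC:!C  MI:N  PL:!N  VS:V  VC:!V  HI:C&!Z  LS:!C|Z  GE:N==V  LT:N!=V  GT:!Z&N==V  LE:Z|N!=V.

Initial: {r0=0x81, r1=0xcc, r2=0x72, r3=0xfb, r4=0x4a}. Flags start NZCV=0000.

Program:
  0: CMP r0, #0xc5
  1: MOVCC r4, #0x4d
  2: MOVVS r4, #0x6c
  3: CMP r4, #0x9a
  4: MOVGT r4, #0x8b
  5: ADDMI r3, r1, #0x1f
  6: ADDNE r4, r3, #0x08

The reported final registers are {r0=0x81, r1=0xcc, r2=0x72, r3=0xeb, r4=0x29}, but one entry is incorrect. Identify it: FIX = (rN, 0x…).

FIX = (r4, 0xf3)

0: ✓ CMP  NZCV=1000
1: ✓ MOVCC  r4←0x4d
2: · MOVVS
3: ✓ CMP  NZCV=1001
4: ✓ MOVGT  r4←0x8b
5: ✓ ADDMI  r3←0xeb
6: ✓ ADDNE  r4←0xf3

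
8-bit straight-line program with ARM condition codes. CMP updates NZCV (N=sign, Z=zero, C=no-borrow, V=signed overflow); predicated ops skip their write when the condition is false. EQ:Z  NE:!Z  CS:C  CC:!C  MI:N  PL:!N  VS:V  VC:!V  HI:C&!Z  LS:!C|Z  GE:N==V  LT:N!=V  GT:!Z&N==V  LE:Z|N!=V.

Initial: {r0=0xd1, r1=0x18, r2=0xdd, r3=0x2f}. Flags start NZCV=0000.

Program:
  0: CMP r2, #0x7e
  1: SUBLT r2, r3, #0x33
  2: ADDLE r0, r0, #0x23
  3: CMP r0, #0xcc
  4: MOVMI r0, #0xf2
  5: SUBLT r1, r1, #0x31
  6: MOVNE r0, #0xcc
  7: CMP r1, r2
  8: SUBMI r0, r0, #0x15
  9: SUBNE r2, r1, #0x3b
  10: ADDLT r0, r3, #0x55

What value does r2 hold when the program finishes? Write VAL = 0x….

VAL = 0xdd

[0] flags=0011 → (cmp)
[1] flags=0011 LT?T → r2=0xfc
[2] flags=0011 LE?T → r0=0xf4
[3] flags=0010 → (cmp)
[4] flags=0010 MI?F → skip
[5] flags=0010 LT?F → skip
[6] flags=0010 NE?T → r0=0xcc
[7] flags=0000 → (cmp)
[8] flags=0000 MI?F → skip
[9] flags=0000 NE?T → r2=0xdd
[10] flags=0000 LT?F → skip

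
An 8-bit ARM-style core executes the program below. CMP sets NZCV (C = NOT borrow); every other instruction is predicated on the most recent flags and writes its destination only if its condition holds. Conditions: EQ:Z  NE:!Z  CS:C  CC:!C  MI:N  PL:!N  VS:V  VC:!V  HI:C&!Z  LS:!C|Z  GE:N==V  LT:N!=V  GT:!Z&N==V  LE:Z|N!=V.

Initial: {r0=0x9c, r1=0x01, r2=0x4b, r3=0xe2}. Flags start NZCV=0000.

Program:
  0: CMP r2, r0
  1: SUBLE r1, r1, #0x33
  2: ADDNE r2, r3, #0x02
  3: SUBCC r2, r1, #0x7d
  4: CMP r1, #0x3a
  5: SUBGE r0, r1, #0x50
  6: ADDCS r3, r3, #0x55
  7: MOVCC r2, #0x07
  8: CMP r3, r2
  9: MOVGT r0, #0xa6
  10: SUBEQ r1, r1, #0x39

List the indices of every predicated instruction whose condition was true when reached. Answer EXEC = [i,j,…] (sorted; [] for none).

[0] flags=1001 → (cmp)
[1] flags=1001 LE?F → skip
[2] flags=1001 NE?T → r2=0xe4
[3] flags=1001 CC?T → r2=0x84
[4] flags=1000 → (cmp)
[5] flags=1000 GE?F → skip
[6] flags=1000 CS?F → skip
[7] flags=1000 CC?T → r2=0x07
[8] flags=1010 → (cmp)
[9] flags=1010 GT?F → skip
[10] flags=1010 EQ?F → skip

EXEC = [2,3,7]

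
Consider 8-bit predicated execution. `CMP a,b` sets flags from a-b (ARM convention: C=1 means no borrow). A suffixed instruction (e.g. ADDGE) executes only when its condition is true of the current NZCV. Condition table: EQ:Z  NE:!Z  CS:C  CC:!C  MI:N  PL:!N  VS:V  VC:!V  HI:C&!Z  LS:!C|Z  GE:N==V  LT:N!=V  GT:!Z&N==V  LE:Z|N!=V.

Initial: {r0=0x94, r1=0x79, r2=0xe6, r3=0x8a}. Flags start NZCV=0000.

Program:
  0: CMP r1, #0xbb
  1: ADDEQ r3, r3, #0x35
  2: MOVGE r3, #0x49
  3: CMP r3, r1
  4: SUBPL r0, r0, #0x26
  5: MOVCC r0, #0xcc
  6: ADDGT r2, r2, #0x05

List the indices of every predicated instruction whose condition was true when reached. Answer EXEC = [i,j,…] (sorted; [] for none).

EXEC = [2,5]

[0] flags=1001 → (cmp)
[1] flags=1001 EQ?F → skip
[2] flags=1001 GE?T → r3=0x49
[3] flags=1000 → (cmp)
[4] flags=1000 PL?F → skip
[5] flags=1000 CC?T → r0=0xcc
[6] flags=1000 GT?F → skip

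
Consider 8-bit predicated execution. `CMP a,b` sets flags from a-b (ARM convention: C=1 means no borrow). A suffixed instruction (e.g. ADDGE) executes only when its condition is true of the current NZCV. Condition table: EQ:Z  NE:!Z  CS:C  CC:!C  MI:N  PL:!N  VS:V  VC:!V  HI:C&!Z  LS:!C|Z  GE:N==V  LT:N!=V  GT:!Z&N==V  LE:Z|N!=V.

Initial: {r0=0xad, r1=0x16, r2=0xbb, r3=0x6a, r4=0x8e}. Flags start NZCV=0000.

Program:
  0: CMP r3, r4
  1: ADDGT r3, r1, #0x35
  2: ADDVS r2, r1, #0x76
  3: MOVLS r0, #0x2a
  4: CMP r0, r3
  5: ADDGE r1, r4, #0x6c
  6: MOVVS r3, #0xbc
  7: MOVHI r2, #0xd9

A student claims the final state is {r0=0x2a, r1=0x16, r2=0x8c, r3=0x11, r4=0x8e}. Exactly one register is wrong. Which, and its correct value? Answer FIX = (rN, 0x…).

[0] flags=1001 → (cmp)
[1] flags=1001 GT?T → r3=0x4b
[2] flags=1001 VS?T → r2=0x8c
[3] flags=1001 LS?T → r0=0x2a
[4] flags=1000 → (cmp)
[5] flags=1000 GE?F → skip
[6] flags=1000 VS?F → skip
[7] flags=1000 HI?F → skip

FIX = (r3, 0x4b)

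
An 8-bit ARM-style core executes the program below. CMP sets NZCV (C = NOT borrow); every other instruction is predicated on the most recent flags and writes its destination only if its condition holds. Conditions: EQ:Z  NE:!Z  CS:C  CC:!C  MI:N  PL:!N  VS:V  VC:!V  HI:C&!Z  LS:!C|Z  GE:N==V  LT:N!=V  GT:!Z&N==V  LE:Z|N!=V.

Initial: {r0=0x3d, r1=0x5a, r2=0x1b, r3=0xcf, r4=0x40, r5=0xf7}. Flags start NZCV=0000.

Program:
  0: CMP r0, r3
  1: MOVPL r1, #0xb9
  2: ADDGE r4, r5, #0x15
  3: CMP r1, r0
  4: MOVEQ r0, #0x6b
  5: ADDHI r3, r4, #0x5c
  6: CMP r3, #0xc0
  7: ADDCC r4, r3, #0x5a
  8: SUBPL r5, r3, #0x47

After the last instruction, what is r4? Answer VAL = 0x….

0: ✓ CMP  NZCV=0000
1: ✓ MOVPL  r1←0xb9
2: ✓ ADDGE  r4←0x0c
3: ✓ CMP  NZCV=0011
4: · MOVEQ
5: ✓ ADDHI  r3←0x68
6: ✓ CMP  NZCV=1001
7: ✓ ADDCC  r4←0xc2
8: · SUBPL

VAL = 0xc2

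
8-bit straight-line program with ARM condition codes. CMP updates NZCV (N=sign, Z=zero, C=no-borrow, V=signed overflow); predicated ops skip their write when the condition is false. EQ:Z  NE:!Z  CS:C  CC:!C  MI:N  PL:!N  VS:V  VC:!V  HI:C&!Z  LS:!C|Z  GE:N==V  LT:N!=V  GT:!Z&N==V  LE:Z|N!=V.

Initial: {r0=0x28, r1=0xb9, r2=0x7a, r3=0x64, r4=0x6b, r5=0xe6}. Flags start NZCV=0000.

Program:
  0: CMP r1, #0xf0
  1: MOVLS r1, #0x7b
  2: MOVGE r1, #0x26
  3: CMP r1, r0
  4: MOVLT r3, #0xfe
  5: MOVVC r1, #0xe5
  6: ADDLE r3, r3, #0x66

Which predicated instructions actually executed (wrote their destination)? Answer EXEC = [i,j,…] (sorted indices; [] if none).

[0] flags=1000 → (cmp)
[1] flags=1000 LS?T → r1=0x7b
[2] flags=1000 GE?F → skip
[3] flags=0010 → (cmp)
[4] flags=0010 LT?F → skip
[5] flags=0010 VC?T → r1=0xe5
[6] flags=0010 LE?F → skip

EXEC = [1,5]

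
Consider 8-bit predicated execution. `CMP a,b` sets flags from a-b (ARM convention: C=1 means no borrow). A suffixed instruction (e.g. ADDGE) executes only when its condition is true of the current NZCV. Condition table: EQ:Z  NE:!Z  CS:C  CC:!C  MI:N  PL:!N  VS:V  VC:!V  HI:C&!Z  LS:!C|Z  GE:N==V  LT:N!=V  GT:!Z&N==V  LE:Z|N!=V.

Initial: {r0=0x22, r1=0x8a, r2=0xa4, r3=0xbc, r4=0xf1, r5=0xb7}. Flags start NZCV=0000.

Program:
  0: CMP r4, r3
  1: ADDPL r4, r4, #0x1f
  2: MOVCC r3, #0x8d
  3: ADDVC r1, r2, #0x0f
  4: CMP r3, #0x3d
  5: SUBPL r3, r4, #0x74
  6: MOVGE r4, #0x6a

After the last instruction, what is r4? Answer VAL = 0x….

VAL = 0x10

0: ✓ CMP  NZCV=0010
1: ✓ ADDPL  r4←0x10
2: · MOVCC
3: ✓ ADDVC  r1←0xb3
4: ✓ CMP  NZCV=0011
5: ✓ SUBPL  r3←0x9c
6: · MOVGE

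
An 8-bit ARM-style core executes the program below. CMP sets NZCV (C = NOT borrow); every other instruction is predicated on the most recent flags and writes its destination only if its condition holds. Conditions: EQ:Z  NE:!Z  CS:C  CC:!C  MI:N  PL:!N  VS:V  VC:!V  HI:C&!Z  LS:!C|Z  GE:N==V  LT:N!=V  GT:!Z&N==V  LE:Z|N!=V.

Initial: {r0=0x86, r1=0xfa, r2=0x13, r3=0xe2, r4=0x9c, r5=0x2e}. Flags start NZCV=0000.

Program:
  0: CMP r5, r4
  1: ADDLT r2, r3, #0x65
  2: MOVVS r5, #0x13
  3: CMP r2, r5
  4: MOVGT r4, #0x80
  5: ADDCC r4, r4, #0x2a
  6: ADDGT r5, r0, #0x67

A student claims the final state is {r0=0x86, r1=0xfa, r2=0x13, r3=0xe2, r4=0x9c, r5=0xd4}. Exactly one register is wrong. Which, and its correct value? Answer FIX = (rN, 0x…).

[0] flags=1001 → (cmp)
[1] flags=1001 LT?F → skip
[2] flags=1001 VS?T → r5=0x13
[3] flags=0110 → (cmp)
[4] flags=0110 GT?F → skip
[5] flags=0110 CC?F → skip
[6] flags=0110 GT?F → skip

FIX = (r5, 0x13)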